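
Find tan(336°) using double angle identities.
tan(336°) = 2 tan 168° / (1 - tan²168°) = -0.4452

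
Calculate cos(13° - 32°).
cos(13° - 32°) = cos 13° cos 32° + sin 13° sin 32° = 0.9455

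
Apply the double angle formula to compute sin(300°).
sin(300°) = 2 sin 150° cos 150° = -√3/2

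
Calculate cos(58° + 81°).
cos(58° + 81°) = cos 58° cos 81° - sin 58° sin 81° = -0.7547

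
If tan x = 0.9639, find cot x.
cot x = 1/tan x = 1.037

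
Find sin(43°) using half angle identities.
sin(43°) = √((1 - cos 86°)/2) = 0.682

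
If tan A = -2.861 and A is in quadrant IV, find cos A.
cos A = 0.33 (using tan²A + 1 = sec²A)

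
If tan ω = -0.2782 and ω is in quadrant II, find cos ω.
cos ω = -0.9634 (using tan²ω + 1 = sec²ω)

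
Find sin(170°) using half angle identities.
sin(170°) = √((1 - cos 340°)/2) = 0.1736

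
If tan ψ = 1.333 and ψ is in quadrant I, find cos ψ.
cos ψ = 0.6001 (using tan²ψ + 1 = sec²ψ)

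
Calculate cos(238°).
cos(238°) = -0.5299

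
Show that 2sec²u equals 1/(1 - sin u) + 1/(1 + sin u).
RHS = [(1 + sin u) + (1 - sin u)] / [(1 - sin u)(1 + sin u)] = 2/(1 - sin²u) = 2/cos²u = 2sec²u = LHS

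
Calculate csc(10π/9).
csc(10π/9) = -2.924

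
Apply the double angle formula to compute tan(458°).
tan(458°) = 2 tan 229° / (1 - tan²229°) = -7.115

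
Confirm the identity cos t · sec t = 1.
LHS = cos t · (1/cos t) = 1 = RHS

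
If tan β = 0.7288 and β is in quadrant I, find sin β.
sin β = 0.589 (using tan²β + 1 = sec²β)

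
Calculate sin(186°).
sin(186°) = -0.1045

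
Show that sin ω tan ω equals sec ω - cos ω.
RHS = 1/cos ω - cos ω = (1 - cos²ω)/cos ω = sin²ω/cos ω = sin ω · (sin ω/cos ω) = sin ω tan ω = LHS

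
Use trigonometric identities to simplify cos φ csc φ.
cos φ csc φ = cot φ (using Reciprocal + quotient)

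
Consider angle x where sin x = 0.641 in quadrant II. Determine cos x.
cos x = ±√(1 - sin²x) = -0.7675 (negative in QII)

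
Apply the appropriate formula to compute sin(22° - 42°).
sin(22° - 42°) = sin 22° cos 42° - cos 22° sin 42° = -0.342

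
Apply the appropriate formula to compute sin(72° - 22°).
sin(72° - 22°) = sin 72° cos 22° - cos 72° sin 22° = 0.766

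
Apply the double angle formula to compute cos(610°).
cos(610°) = cos²305° - sin²305° = -0.342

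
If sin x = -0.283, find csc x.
csc x = 1/sin x = -3.534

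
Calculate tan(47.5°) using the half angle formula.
tan(47.5°) = sin 95° / (1 + cos 95°) = 1.091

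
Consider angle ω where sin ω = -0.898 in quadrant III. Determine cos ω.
cos ω = ±√(1 - sin²ω) = -0.44 (negative in QIII)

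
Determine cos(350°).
cos(350°) = 0.9848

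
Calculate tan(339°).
tan(339°) = -0.3839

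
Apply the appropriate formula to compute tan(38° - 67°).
tan(38° - 67°) = (tan 38° - tan 67°)/(1 + tan 38° tan 67°) = -0.5543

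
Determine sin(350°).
sin(350°) = -0.1736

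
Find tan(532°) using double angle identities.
tan(532°) = 2 tan 266° / (1 - tan²266°) = -0.1405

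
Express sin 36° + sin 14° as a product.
sin 36° + sin 14° = 2 sin(25°) cos(11°)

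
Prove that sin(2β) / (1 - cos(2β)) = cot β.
LHS = 2 sin β cos β / (2sin²β) = cos β/sin β = cot β = RHS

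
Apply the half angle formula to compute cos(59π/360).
cos(59π/360) = √((1 + cos 59π/180)/2) = 0.8704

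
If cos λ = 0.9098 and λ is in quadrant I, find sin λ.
sin λ = 0.415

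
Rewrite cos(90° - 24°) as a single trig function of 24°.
cos(90° - 24°) = sin(24°)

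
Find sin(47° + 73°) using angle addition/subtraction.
sin(47° + 73°) = sin 47° cos 73° + cos 47° sin 73° = √3/2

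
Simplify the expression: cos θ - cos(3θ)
cos θ - cos(3θ) = 2 sin(2θ) sin θ (using Sum-to-product)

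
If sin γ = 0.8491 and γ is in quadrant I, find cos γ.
cos γ = 0.5282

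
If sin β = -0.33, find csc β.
csc β = 1/sin β = -3.03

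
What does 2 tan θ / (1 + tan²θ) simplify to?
2 tan θ / (1 + tan²θ) = sin(2θ) (using Double angle)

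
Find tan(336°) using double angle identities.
tan(336°) = 2 tan 168° / (1 - tan²168°) = -0.4452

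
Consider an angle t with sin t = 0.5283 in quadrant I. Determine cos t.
cos t = √(1 - sin²t) = 0.8491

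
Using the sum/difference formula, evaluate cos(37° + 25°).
cos(37° + 25°) = cos 37° cos 25° - sin 37° sin 25° = 0.4695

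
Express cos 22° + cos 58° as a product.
cos 22° + cos 58° = 2 cos(40°) cos(-18°)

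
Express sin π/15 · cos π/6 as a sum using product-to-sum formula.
sin π/15 cos π/6 = (1/2)[sin(π/15+π/6) + sin(π/15-π/6)]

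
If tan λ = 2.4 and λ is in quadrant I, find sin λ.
sin λ = 0.9231 (using tan²λ + 1 = sec²λ)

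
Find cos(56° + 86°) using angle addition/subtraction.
cos(56° + 86°) = cos 56° cos 86° - sin 56° sin 86° = -0.788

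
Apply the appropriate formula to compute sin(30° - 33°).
sin(30° - 33°) = sin 30° cos 33° - cos 30° sin 33° = -0.05234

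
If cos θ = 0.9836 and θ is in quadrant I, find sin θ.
sin θ = 0.1804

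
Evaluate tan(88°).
tan(88°) = 28.64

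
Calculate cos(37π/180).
cos(37π/180) = 0.7986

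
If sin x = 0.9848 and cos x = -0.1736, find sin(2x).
sin(2x) = 2 sin x cos x = -0.3419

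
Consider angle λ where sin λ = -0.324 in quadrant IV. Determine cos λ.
cos λ = √(1 - sin²λ) = 0.9461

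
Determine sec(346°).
sec(346°) = 1.031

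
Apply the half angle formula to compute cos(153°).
cos(153°) = -√((1 + cos 306°)/2) = -0.891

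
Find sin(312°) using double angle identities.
sin(312°) = 2 sin 156° cos 156° = -0.7431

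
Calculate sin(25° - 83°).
sin(25° - 83°) = sin 25° cos 83° - cos 25° sin 83° = -0.848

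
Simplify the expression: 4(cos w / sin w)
4(cos w / sin w) = 4(cot w) (using Quotient identity)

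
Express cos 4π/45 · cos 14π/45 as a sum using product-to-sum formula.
cos 4π/45 cos 14π/45 = (1/2)[cos(4π/45-14π/45) + cos(4π/45+14π/45)]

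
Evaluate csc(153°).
csc(153°) = 2.203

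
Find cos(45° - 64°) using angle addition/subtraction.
cos(45° - 64°) = cos 45° cos 64° + sin 45° sin 64° = 0.9455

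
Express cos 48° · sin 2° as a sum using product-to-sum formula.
cos 48° sin 2° = (1/2)[sin(48°+2°) - sin(48°-2°)]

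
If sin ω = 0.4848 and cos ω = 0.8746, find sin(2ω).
sin(2ω) = 2 sin ω cos ω = 0.848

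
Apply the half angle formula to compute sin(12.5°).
sin(12.5°) = √((1 - cos 25°)/2) = 0.2164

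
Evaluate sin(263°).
sin(263°) = -0.9925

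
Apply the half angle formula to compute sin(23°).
sin(23°) = √((1 - cos 46°)/2) = 0.3907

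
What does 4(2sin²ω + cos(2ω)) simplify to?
4(2sin²ω + cos(2ω)) = 4 (using Double angle)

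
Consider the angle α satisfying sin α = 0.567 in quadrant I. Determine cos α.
cos α = √(1 - sin²α) = 0.8237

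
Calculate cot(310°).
cot(310°) = -0.8391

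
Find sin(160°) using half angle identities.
sin(160°) = √((1 - cos 320°)/2) = 0.342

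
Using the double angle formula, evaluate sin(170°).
sin(170°) = 2 sin 85° cos 85° = 0.1736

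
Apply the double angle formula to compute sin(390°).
sin(390°) = 2 sin 195° cos 195° = 1/2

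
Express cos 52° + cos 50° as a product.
cos 52° + cos 50° = 2 cos(51°) cos(1°)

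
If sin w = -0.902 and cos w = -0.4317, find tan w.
tan w = sin w / cos w = 2.089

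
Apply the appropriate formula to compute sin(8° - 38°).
sin(8° - 38°) = sin 8° cos 38° - cos 8° sin 38° = -1/2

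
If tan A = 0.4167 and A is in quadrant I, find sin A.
sin A = 0.3846 (using tan²A + 1 = sec²A)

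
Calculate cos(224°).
cos(224°) = -0.7193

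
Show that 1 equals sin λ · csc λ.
RHS = sin λ · (1/sin λ) = 1 = LHS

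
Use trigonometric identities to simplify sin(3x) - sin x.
sin(3x) - sin x = 2 cos(2x) sin x (using Sum-to-product)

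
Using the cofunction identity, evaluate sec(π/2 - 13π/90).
sec(π/2 - 13π/90) = csc(13π/90) = 2.281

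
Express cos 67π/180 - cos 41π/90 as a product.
cos 67π/180 - cos 41π/90 = -2 sin(149π/360) sin(-π/24)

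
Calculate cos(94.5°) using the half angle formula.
cos(94.5°) = -√((1 + cos 189°)/2) = -0.07846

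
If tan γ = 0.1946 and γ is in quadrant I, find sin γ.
sin γ = 0.191 (using tan²γ + 1 = sec²γ)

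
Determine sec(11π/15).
sec(11π/15) = -1.494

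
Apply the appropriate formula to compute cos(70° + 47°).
cos(70° + 47°) = cos 70° cos 47° - sin 70° sin 47° = -0.454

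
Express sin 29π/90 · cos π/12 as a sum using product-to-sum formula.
sin 29π/90 cos π/12 = (1/2)[sin(29π/90+π/12) + sin(29π/90-π/12)]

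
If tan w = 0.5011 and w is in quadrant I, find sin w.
sin w = 0.448 (using tan²w + 1 = sec²w)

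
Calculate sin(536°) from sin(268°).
sin(536°) = 2 sin 268° cos 268° = 0.06976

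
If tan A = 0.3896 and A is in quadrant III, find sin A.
sin A = -0.363 (using tan²A + 1 = sec²A)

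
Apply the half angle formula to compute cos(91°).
cos(91°) = -√((1 + cos 182°)/2) = -0.01745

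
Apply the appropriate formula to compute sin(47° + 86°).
sin(47° + 86°) = sin 47° cos 86° + cos 47° sin 86° = 0.7314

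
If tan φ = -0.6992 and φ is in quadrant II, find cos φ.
cos φ = -0.8195 (using tan²φ + 1 = sec²φ)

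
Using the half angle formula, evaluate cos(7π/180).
cos(7π/180) = √((1 + cos 7π/90)/2) = 0.9925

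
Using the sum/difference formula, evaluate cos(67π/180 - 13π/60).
cos(67π/180 - 13π/60) = cos 67π/180 cos 13π/60 + sin 67π/180 sin 13π/60 = 0.8829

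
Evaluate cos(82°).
cos(82°) = 0.1392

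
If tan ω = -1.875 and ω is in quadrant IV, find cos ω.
cos ω = 0.4706 (using tan²ω + 1 = sec²ω)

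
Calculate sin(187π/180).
sin(187π/180) = -0.1219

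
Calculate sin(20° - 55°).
sin(20° - 55°) = sin 20° cos 55° - cos 20° sin 55° = -0.5736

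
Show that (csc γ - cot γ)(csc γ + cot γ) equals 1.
LHS = csc²γ - cot²γ = (1 + cot²γ) - cot²γ = 1 = RHS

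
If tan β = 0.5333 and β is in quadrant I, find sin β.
sin β = 0.4706 (using tan²β + 1 = sec²β)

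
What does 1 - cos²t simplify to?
1 - cos²t = sin²t (using Pythagorean identity)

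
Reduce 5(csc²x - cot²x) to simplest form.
5(csc²x - cot²x) = 5 (using Pythagorean identity)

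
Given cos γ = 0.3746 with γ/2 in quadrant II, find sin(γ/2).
sin(γ/2) = ±√((1 - cos γ)/2); positive since γ/2 ∈ QII, so sin(γ/2) = 0.5592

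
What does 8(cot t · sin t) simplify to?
8(cot t · sin t) = 8(cos t) (using Quotient identity)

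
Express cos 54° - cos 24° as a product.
cos 54° - cos 24° = -2 sin(39°) sin(15°)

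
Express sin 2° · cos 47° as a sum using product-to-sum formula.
sin 2° cos 47° = (1/2)[sin(2°+47°) + sin(2°-47°)]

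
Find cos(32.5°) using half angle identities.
cos(32.5°) = √((1 + cos 65°)/2) = 0.8434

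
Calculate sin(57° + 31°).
sin(57° + 31°) = sin 57° cos 31° + cos 57° sin 31° = 0.9994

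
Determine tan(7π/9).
tan(7π/9) = -0.8391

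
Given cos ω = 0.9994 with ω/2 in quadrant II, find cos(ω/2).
cos(ω/2) = ±√((1 + cos ω)/2); negative since ω/2 ∈ QII, so cos(ω/2) = -0.9998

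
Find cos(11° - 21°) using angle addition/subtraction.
cos(11° - 21°) = cos 11° cos 21° + sin 11° sin 21° = 0.9848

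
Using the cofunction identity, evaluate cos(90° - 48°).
cos(90° - 48°) = sin(48°) = 0.7431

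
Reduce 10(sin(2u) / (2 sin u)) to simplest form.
10(sin(2u) / (2 sin u)) = 10(cos u) (using Double angle)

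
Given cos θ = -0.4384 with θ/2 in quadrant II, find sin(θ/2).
sin(θ/2) = ±√((1 - cos θ)/2); positive since θ/2 ∈ QII, so sin(θ/2) = 0.8481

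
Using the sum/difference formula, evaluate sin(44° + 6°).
sin(44° + 6°) = sin 44° cos 6° + cos 44° sin 6° = 0.766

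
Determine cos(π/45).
cos(π/45) = 0.9976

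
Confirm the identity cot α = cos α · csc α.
RHS = cos α · (1/sin α) = cos α/sin α = cot α = LHS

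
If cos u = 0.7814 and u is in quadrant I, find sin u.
sin u = 0.624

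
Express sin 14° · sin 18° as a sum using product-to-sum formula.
sin 14° sin 18° = (1/2)[cos(14°-18°) - cos(14°+18°)]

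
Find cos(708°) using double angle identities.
cos(708°) = cos²354° - sin²354° = 0.9781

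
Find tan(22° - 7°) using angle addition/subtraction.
tan(22° - 7°) = (tan 22° - tan 7°)/(1 + tan 22° tan 7°) = 2-√3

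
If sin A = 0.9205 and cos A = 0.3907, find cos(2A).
cos(2A) = cos²A - sin²A = -0.6947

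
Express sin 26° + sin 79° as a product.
sin 26° + sin 79° = 2 sin(52.5°) cos(-26.5°)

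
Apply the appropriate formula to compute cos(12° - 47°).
cos(12° - 47°) = cos 12° cos 47° + sin 12° sin 47° = 0.8192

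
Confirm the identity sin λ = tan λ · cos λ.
RHS = (sin λ/cos λ) · cos λ = sin λ = LHS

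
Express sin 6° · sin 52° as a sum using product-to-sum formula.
sin 6° sin 52° = (1/2)[cos(6°-52°) - cos(6°+52°)]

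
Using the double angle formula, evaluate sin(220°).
sin(220°) = 2 sin 110° cos 110° = -0.6428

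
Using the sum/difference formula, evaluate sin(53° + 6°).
sin(53° + 6°) = sin 53° cos 6° + cos 53° sin 6° = 0.8572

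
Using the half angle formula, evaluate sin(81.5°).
sin(81.5°) = √((1 - cos 163°)/2) = 0.989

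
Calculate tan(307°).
tan(307°) = -1.327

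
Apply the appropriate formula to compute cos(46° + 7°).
cos(46° + 7°) = cos 46° cos 7° - sin 46° sin 7° = 0.6018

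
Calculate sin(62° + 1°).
sin(62° + 1°) = sin 62° cos 1° + cos 62° sin 1° = 0.891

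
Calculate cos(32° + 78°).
cos(32° + 78°) = cos 32° cos 78° - sin 32° sin 78° = -0.342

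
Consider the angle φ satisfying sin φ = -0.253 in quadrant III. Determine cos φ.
cos φ = ±√(1 - sin²φ) = -0.9675 (negative in QIII)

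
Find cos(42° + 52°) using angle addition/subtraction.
cos(42° + 52°) = cos 42° cos 52° - sin 42° sin 52° = -0.06976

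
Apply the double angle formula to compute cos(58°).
cos(58°) = cos²29° - sin²29° = 0.5299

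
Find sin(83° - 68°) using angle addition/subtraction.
sin(83° - 68°) = sin 83° cos 68° - cos 83° sin 68° = (√6-√2)/4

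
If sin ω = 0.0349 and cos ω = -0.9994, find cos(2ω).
cos(2ω) = cos²ω - sin²ω = 0.9976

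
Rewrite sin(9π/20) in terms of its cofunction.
sin(9π/20) = cos(π/2 - 9π/20) = cos(π/20)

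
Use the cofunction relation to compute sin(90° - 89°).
sin(90° - 89°) = cos(89°) = 0.01745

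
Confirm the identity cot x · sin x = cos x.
LHS = (cos x/sin x) · sin x = cos x = RHS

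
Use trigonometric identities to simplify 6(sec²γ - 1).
6(sec²γ - 1) = 6(tan²γ) (using Pythagorean identity)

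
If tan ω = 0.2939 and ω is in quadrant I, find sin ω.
sin ω = 0.282 (using tan²ω + 1 = sec²ω)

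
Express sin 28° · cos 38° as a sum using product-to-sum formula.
sin 28° cos 38° = (1/2)[sin(28°+38°) + sin(28°-38°)]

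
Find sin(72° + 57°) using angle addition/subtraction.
sin(72° + 57°) = sin 72° cos 57° + cos 72° sin 57° = 0.7771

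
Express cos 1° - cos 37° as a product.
cos 1° - cos 37° = -2 sin(19°) sin(-18°)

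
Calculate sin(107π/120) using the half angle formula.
sin(107π/120) = √((1 - cos 107π/60)/2) = 0.3338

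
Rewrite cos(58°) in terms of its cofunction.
cos(58°) = sin(90° - 58°) = sin(32°)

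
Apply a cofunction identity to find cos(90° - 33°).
cos(90° - 33°) = sin(33°) = 0.5446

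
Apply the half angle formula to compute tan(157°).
tan(157°) = sin 314° / (1 + cos 314°) = -0.4245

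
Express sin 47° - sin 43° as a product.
sin 47° - sin 43° = 2 cos(45°) sin(2°)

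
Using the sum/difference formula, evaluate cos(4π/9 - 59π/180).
cos(4π/9 - 59π/180) = cos 4π/9 cos 59π/180 + sin 4π/9 sin 59π/180 = 0.9336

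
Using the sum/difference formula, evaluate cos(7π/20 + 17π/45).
cos(7π/20 + 17π/45) = cos 7π/20 cos 17π/45 - sin 7π/20 sin 17π/45 = -0.6561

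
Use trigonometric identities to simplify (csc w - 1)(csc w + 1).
(csc w - 1)(csc w + 1) = cot²w (using Diff. of squares)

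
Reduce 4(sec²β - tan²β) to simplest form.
4(sec²β - tan²β) = 4 (using Pythagorean identity)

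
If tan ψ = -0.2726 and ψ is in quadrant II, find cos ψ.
cos ψ = -0.9648 (using tan²ψ + 1 = sec²ψ)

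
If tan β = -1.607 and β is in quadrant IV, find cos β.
cos β = 0.5283 (using tan²β + 1 = sec²β)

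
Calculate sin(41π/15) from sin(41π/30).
sin(41π/15) = 2 sin 41π/30 cos 41π/30 = 0.7431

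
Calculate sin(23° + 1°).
sin(23° + 1°) = sin 23° cos 1° + cos 23° sin 1° = 0.4067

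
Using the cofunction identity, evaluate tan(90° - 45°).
tan(90° - 45°) = cot(45°) = 1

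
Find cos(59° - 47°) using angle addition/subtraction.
cos(59° - 47°) = cos 59° cos 47° + sin 59° sin 47° = 0.9781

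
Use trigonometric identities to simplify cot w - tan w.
cot w - tan w = 2 cot(2w) (using Double angle)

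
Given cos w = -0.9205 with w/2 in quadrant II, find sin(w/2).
sin(w/2) = ±√((1 - cos w)/2); positive since w/2 ∈ QII, so sin(w/2) = 0.9799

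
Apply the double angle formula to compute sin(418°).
sin(418°) = 2 sin 209° cos 209° = 0.848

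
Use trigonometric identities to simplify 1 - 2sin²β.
1 - 2sin²β = cos(2β) (using Double angle)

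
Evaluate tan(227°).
tan(227°) = 1.072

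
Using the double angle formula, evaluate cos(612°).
cos(612°) = cos²306° - sin²306° = -0.309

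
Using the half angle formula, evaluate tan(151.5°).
tan(151.5°) = sin 303° / (1 + cos 303°) = -0.543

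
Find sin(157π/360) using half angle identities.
sin(157π/360) = √((1 - cos 157π/180)/2) = 0.9799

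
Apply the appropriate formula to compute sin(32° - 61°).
sin(32° - 61°) = sin 32° cos 61° - cos 32° sin 61° = -0.4848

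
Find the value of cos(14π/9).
cos(14π/9) = 0.1736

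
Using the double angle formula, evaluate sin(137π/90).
sin(137π/90) = 2 sin 137π/180 cos 137π/180 = -0.9976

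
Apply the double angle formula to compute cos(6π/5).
cos(6π/5) = cos²3π/5 - sin²3π/5 = -0.809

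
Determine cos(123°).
cos(123°) = -0.5446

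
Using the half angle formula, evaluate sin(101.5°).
sin(101.5°) = √((1 - cos 203°)/2) = 0.9799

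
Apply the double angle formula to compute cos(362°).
cos(362°) = cos²181° - sin²181° = 0.9994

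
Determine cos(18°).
cos(18°) = 0.9511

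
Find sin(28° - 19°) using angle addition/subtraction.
sin(28° - 19°) = sin 28° cos 19° - cos 28° sin 19° = 0.1564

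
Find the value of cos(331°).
cos(331°) = 0.8746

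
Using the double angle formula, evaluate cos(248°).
cos(248°) = cos²124° - sin²124° = -0.3746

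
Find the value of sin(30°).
sin(30°) = 1/2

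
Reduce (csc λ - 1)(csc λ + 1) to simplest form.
(csc λ - 1)(csc λ + 1) = cot²λ (using Diff. of squares)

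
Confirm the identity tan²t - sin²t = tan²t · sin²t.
LHS = sin²t/cos²t - sin²t = sin²t(1/cos²t - 1) = sin²t · (1 - cos²t)/cos²t = sin²t · sin²t/cos²t = sin²t · tan²t = RHS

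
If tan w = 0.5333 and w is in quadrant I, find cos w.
cos w = 0.8824 (using tan²w + 1 = sec²w)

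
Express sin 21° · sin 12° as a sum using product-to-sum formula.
sin 21° sin 12° = (1/2)[cos(21°-12°) - cos(21°+12°)]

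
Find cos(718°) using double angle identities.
cos(718°) = cos²359° - sin²359° = 0.9994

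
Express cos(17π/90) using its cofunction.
cos(17π/90) = sin(π/2 - 17π/90) = sin(14π/45)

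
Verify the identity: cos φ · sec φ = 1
LHS = cos φ · (1/cos φ) = 1 = RHS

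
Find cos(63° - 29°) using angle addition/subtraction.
cos(63° - 29°) = cos 63° cos 29° + sin 63° sin 29° = 0.829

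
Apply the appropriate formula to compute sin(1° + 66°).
sin(1° + 66°) = sin 1° cos 66° + cos 1° sin 66° = 0.9205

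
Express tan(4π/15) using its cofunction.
tan(4π/15) = cot(π/2 - 4π/15) = cot(7π/30)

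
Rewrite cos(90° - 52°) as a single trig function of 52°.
cos(90° - 52°) = sin(52°)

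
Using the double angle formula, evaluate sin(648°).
sin(648°) = 2 sin 324° cos 324° = -0.9511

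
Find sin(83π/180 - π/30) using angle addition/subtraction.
sin(83π/180 - π/30) = sin 83π/180 cos π/30 - cos 83π/180 sin π/30 = 0.9744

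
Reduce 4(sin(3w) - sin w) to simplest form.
4(sin(3w) - sin w) = 4(2 cos(2w) sin w) (using Sum-to-product)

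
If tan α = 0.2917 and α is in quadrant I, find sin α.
sin α = 0.28 (using tan²α + 1 = sec²α)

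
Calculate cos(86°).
cos(86°) = 0.06976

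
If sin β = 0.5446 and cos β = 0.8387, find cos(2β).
cos(2β) = cos²β - sin²β = 0.4068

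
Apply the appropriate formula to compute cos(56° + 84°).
cos(56° + 84°) = cos 56° cos 84° - sin 56° sin 84° = -0.766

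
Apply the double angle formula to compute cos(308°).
cos(308°) = cos²154° - sin²154° = 0.6157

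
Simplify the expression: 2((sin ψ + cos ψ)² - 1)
2((sin ψ + cos ψ)² - 1) = 2(sin(2ψ)) (using Pythagorean + double angle)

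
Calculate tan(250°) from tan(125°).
tan(250°) = 2 tan 125° / (1 - tan²125°) = 2.747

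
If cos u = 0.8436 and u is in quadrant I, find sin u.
sin u = 0.537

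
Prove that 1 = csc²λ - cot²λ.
RHS = 1/sin²λ - cos²λ/sin²λ = (1 - cos²λ)/sin²λ = sin²λ/sin²λ = 1 = LHS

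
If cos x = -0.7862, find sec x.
sec x = 1/cos x = -1.272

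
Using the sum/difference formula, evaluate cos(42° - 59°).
cos(42° - 59°) = cos 42° cos 59° + sin 42° sin 59° = 0.9563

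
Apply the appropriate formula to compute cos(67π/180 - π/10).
cos(67π/180 - π/10) = cos 67π/180 cos π/10 + sin 67π/180 sin π/10 = 0.6561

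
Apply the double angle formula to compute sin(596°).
sin(596°) = 2 sin 298° cos 298° = -0.829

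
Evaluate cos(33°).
cos(33°) = 0.8387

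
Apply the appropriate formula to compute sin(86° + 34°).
sin(86° + 34°) = sin 86° cos 34° + cos 86° sin 34° = √3/2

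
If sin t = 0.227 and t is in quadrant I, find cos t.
cos t = 0.9739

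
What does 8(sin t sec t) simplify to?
8(sin t sec t) = 8(tan t) (using Reciprocal + quotient)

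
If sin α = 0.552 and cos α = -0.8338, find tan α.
tan α = sin α / cos α = -0.662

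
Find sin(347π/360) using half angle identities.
sin(347π/360) = √((1 - cos 347π/180)/2) = 0.1132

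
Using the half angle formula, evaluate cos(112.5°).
cos(112.5°) = -√((1 + cos 225°)/2) = -0.3827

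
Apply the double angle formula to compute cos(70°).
cos(70°) = cos²35° - sin²35° = 0.342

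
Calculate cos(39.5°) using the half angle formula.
cos(39.5°) = √((1 + cos 79°)/2) = 0.7716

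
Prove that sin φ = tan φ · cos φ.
RHS = (sin φ/cos φ) · cos φ = sin φ = LHS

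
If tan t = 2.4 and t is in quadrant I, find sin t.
sin t = 0.9231 (using tan²t + 1 = sec²t)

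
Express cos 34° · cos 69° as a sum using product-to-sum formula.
cos 34° cos 69° = (1/2)[cos(34°-69°) + cos(34°+69°)]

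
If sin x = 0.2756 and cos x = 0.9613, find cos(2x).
cos(2x) = cos²x - sin²x = 0.8481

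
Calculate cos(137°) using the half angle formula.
cos(137°) = -√((1 + cos 274°)/2) = -0.7314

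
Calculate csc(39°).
csc(39°) = 1.589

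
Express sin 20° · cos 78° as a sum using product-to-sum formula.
sin 20° cos 78° = (1/2)[sin(20°+78°) + sin(20°-78°)]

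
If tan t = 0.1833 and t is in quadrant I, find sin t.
sin t = 0.1803 (using tan²t + 1 = sec²t)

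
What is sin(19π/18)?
sin(19π/18) = -0.1736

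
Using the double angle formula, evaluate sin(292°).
sin(292°) = 2 sin 146° cos 146° = -0.9272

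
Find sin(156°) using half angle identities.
sin(156°) = √((1 - cos 312°)/2) = 0.4067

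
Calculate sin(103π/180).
sin(103π/180) = 0.9744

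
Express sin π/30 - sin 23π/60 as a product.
sin π/30 - sin 23π/60 = 2 cos(5π/24) sin(-7π/40)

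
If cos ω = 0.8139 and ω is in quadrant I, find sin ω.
sin ω = 0.581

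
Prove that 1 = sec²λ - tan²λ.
RHS = 1/cos²λ - sin²λ/cos²λ = (1 - sin²λ)/cos²λ = cos²λ/cos²λ = 1 = LHS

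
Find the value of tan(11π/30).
tan(11π/30) = 2.246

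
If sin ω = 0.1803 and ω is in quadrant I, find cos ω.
cos ω = 0.9836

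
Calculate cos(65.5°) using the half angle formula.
cos(65.5°) = √((1 + cos 131°)/2) = 0.4147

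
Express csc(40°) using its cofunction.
csc(40°) = sec(90° - 40°) = sec(50°)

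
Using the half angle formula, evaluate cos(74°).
cos(74°) = √((1 + cos 148°)/2) = 0.2756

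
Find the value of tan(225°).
tan(225°) = 1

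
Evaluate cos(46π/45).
cos(46π/45) = -0.9976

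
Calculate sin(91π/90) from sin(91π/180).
sin(91π/90) = 2 sin 91π/180 cos 91π/180 = -0.0349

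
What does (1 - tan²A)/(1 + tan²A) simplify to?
(1 - tan²A)/(1 + tan²A) = cos(2A) (using Double angle)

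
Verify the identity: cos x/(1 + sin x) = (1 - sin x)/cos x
RHS = (1 - sin x)(1 + sin x) / (cos x(1 + sin x)) = (1 - sin²x) / (cos x(1 + sin x)) = cos²x / (cos x(1 + sin x)) = cos x/(1 + sin x) = LHS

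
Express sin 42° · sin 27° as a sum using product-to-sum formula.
sin 42° sin 27° = (1/2)[cos(42°-27°) - cos(42°+27°)]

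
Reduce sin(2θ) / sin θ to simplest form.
sin(2θ) / sin θ = 2 cos θ (using Double angle)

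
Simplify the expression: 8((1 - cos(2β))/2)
8((1 - cos(2β))/2) = 8(sin²β) (using Power reduction)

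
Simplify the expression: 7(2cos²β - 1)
7(2cos²β - 1) = 7(cos(2β)) (using Double angle)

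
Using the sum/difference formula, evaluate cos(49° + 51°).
cos(49° + 51°) = cos 49° cos 51° - sin 49° sin 51° = -0.1736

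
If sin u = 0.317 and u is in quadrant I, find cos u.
cos u = 0.9484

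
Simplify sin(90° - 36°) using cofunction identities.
sin(90° - 36°) = cos(36°)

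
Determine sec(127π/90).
sec(127π/90) = -3.628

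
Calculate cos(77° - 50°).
cos(77° - 50°) = cos 77° cos 50° + sin 77° sin 50° = 0.891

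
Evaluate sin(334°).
sin(334°) = -0.4384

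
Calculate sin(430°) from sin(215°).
sin(430°) = 2 sin 215° cos 215° = 0.9397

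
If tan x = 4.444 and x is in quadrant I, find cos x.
cos x = 0.2195 (using tan²x + 1 = sec²x)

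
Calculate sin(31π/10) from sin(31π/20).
sin(31π/10) = 2 sin 31π/20 cos 31π/20 = -0.309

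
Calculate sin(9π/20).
sin(9π/20) = 0.9877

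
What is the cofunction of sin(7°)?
sin(7°) = cos(90° - 7°) = cos(83°)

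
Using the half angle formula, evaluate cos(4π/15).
cos(4π/15) = √((1 + cos 8π/15)/2) = 0.6691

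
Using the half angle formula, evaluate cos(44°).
cos(44°) = √((1 + cos 88°)/2) = 0.7193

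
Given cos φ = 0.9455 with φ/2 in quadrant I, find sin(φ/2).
sin(φ/2) = ±√((1 - cos φ)/2); positive since φ/2 ∈ QI, so sin(φ/2) = 0.1651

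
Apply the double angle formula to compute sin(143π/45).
sin(143π/45) = 2 sin 143π/90 cos 143π/90 = -0.5299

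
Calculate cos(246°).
cos(246°) = -0.4067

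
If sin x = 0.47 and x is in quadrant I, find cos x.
cos x = 0.8827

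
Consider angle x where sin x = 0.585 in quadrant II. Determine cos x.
cos x = ±√(1 - sin²x) = -0.811 (negative in QII)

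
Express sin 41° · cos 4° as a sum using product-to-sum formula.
sin 41° cos 4° = (1/2)[sin(41°+4°) + sin(41°-4°)]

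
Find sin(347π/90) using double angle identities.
sin(347π/90) = 2 sin 347π/180 cos 347π/180 = -0.4384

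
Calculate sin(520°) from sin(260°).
sin(520°) = 2 sin 260° cos 260° = 0.342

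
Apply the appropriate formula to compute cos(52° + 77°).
cos(52° + 77°) = cos 52° cos 77° - sin 52° sin 77° = -0.6293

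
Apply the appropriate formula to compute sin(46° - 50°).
sin(46° - 50°) = sin 46° cos 50° - cos 46° sin 50° = -0.06976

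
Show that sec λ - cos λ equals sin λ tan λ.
LHS = 1/cos λ - cos λ = (1 - cos²λ)/cos λ = sin²λ/cos λ = sin λ · (sin λ/cos λ) = sin λ tan λ = RHS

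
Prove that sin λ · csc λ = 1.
LHS = sin λ · (1/sin λ) = 1 = RHS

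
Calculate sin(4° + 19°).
sin(4° + 19°) = sin 4° cos 19° + cos 4° sin 19° = 0.3907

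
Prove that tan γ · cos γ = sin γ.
LHS = (sin γ/cos γ) · cos γ = sin γ = RHS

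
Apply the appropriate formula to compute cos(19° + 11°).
cos(19° + 11°) = cos 19° cos 11° - sin 19° sin 11° = √3/2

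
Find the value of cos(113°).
cos(113°) = -0.3907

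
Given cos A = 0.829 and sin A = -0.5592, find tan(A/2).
tan(A/2) = sin A / (1 + cos A) = -0.3057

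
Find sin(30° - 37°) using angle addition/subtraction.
sin(30° - 37°) = sin 30° cos 37° - cos 30° sin 37° = -0.1219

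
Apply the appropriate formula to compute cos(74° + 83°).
cos(74° + 83°) = cos 74° cos 83° - sin 74° sin 83° = -0.9205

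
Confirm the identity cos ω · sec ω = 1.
LHS = cos ω · (1/cos ω) = 1 = RHS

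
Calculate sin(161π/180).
sin(161π/180) = 0.3256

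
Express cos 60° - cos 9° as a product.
cos 60° - cos 9° = -2 sin(34.5°) sin(25.5°)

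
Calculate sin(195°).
sin(195°) = -(√6-√2)/4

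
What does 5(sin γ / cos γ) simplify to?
5(sin γ / cos γ) = 5(tan γ) (using Quotient identity)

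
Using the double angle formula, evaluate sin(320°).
sin(320°) = 2 sin 160° cos 160° = -0.6428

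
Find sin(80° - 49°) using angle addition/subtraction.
sin(80° - 49°) = sin 80° cos 49° - cos 80° sin 49° = 0.515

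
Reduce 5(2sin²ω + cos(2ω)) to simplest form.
5(2sin²ω + cos(2ω)) = 5 (using Double angle)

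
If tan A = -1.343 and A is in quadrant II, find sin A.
sin A = 0.8021 (using tan²A + 1 = sec²A)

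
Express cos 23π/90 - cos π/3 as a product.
cos 23π/90 - cos π/3 = -2 sin(53π/180) sin(-7π/180)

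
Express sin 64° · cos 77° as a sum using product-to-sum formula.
sin 64° cos 77° = (1/2)[sin(64°+77°) + sin(64°-77°)]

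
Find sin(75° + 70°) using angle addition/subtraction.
sin(75° + 70°) = sin 75° cos 70° + cos 75° sin 70° = 0.5736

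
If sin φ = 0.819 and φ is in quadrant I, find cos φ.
cos φ = 0.5738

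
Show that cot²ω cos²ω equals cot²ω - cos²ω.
RHS = cos²ω/sin²ω - cos²ω = cos²ω(1/sin²ω - 1) = cos²ω · (1 - sin²ω)/sin²ω = cos²ω · cos²ω/sin²ω = cos²ω · cot²ω = LHS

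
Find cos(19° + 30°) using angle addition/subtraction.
cos(19° + 30°) = cos 19° cos 30° - sin 19° sin 30° = 0.6561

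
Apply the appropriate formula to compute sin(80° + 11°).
sin(80° + 11°) = sin 80° cos 11° + cos 80° sin 11° = 0.9998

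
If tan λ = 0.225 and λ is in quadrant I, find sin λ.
sin λ = 0.2195 (using tan²λ + 1 = sec²λ)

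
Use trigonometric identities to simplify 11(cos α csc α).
11(cos α csc α) = 11(cot α) (using Reciprocal + quotient)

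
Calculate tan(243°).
tan(243°) = 1.963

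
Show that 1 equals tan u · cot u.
RHS = (sin u/cos u) · (cos u/sin u) = 1 = LHS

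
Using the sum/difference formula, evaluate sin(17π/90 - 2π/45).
sin(17π/90 - 2π/45) = sin 17π/90 cos 2π/45 - cos 17π/90 sin 2π/45 = 0.4384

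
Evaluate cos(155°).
cos(155°) = -0.9063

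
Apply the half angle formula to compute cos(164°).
cos(164°) = -√((1 + cos 328°)/2) = -0.9613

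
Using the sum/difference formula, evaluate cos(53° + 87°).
cos(53° + 87°) = cos 53° cos 87° - sin 53° sin 87° = -0.766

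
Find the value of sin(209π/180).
sin(209π/180) = -0.4848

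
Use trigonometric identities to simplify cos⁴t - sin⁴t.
cos⁴t - sin⁴t = cos(2t) (using Factoring + double angle)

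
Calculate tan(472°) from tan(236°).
tan(472°) = 2 tan 236° / (1 - tan²236°) = -2.475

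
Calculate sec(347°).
sec(347°) = 1.026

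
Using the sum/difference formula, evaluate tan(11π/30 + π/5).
tan(11π/30 + π/5) = (tan 11π/30 + tan π/5)/(1 - tan 11π/30 tan π/5) = -4.705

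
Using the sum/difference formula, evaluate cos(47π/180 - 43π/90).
cos(47π/180 - 43π/90) = cos 47π/180 cos 43π/90 + sin 47π/180 sin 43π/90 = 0.7771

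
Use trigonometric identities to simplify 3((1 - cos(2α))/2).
3((1 - cos(2α))/2) = 3(sin²α) (using Power reduction)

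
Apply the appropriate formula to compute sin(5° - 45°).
sin(5° - 45°) = sin 5° cos 45° - cos 5° sin 45° = -0.6428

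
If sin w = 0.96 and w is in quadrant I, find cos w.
cos w = 0.28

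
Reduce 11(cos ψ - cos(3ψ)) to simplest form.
11(cos ψ - cos(3ψ)) = 11(2 sin(2ψ) sin ψ) (using Sum-to-product)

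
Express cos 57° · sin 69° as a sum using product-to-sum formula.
cos 57° sin 69° = (1/2)[sin(57°+69°) - sin(57°-69°)]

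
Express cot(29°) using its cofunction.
cot(29°) = tan(90° - 29°) = tan(61°)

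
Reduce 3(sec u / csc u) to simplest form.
3(sec u / csc u) = 3(tan u) (using Reciprocal identities)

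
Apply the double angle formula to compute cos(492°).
cos(492°) = 2cos²246° - 1 = -0.6691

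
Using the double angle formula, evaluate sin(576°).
sin(576°) = 2 sin 288° cos 288° = -0.5878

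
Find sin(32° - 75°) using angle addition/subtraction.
sin(32° - 75°) = sin 32° cos 75° - cos 32° sin 75° = -0.682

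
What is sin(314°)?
sin(314°) = -0.7193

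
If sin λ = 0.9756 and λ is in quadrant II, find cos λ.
cos λ = -0.2196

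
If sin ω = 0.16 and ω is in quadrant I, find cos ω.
cos ω = 0.9871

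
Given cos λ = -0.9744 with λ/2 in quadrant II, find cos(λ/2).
cos(λ/2) = ±√((1 + cos λ)/2); negative since λ/2 ∈ QII, so cos(λ/2) = -0.1131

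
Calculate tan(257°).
tan(257°) = 4.331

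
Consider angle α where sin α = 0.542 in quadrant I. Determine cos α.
cos α = √(1 - sin²α) = 0.8404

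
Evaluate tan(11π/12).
tan(11π/12) = -(2-√3)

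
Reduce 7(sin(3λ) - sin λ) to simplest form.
7(sin(3λ) - sin λ) = 7(2 cos(2λ) sin λ) (using Sum-to-product)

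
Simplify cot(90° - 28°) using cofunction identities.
cot(90° - 28°) = tan(28°)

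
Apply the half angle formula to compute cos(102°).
cos(102°) = -√((1 + cos 204°)/2) = -0.2079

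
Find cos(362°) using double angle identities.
cos(362°) = cos²181° - sin²181° = 0.9994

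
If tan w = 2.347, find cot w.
cot w = 1/tan w = 0.4261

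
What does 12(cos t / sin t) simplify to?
12(cos t / sin t) = 12(cot t) (using Quotient identity)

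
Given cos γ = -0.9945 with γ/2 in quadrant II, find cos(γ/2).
cos(γ/2) = ±√((1 + cos γ)/2); negative since γ/2 ∈ QII, so cos(γ/2) = -0.05244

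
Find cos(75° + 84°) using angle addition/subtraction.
cos(75° + 84°) = cos 75° cos 84° - sin 75° sin 84° = -0.9336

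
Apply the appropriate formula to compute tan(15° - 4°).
tan(15° - 4°) = (tan 15° - tan 4°)/(1 + tan 15° tan 4°) = 0.1944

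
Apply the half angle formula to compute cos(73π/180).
cos(73π/180) = √((1 + cos 73π/90)/2) = 0.2924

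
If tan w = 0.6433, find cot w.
cot w = 1/tan w = 1.554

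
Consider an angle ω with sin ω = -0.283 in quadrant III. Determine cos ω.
cos ω = ±√(1 - sin²ω) = -0.9591 (negative in QIII)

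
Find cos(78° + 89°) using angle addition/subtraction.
cos(78° + 89°) = cos 78° cos 89° - sin 78° sin 89° = -0.9744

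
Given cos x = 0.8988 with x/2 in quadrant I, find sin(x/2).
sin(x/2) = ±√((1 - cos x)/2); positive since x/2 ∈ QI, so sin(x/2) = 0.2249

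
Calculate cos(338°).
cos(338°) = 0.9272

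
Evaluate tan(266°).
tan(266°) = 14.3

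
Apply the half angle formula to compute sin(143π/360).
sin(143π/360) = √((1 - cos 143π/180)/2) = 0.9483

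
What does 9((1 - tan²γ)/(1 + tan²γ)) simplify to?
9((1 - tan²γ)/(1 + tan²γ)) = 9(cos(2γ)) (using Double angle)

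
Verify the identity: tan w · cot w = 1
LHS = (sin w/cos w) · (cos w/sin w) = 1 = RHS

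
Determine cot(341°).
cot(341°) = -2.904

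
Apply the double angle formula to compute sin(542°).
sin(542°) = 2 sin 271° cos 271° = -0.0349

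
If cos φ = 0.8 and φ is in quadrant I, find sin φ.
sin φ = 0.6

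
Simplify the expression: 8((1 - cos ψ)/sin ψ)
8((1 - cos ψ)/sin ψ) = 8(tan(ψ/2)) (using Half angle)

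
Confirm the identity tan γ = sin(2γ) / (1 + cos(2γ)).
RHS = 2 sin γ cos γ / (2cos²γ) = sin γ/cos γ = tan γ = LHS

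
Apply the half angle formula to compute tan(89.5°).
tan(89.5°) = sin 179° / (1 + cos 179°) = 114.6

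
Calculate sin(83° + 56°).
sin(83° + 56°) = sin 83° cos 56° + cos 83° sin 56° = 0.6561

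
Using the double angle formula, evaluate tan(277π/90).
tan(277π/90) = 2 tan 277π/180 / (1 - tan²277π/180) = 0.2493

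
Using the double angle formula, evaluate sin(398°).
sin(398°) = 2 sin 199° cos 199° = 0.6157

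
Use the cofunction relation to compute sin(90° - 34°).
sin(90° - 34°) = cos(34°) = 0.829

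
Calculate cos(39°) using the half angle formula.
cos(39°) = √((1 + cos 78°)/2) = 0.7771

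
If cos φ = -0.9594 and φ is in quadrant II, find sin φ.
sin φ = 0.282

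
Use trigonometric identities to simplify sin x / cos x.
sin x / cos x = tan x (using Quotient identity)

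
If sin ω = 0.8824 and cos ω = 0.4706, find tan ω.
tan ω = sin ω / cos ω = 1.875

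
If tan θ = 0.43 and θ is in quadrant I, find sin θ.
sin θ = 0.395 (using tan²θ + 1 = sec²θ)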